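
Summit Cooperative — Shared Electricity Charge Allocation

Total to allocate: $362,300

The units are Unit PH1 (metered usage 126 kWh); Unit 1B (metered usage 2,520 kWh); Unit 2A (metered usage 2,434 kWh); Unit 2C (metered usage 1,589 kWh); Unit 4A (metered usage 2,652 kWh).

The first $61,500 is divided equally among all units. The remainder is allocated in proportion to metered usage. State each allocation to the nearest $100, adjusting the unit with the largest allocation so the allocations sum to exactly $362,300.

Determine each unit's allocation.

$61,500 shared equally gives $12,300 per unit.
Remainder $300,800 by metered usage (total 9,321): Unit PH1 4,066.17 → $4,100; Unit 1B 81,323.46 → $81,300; Unit 2A 78,548.14 → $78,500; Unit 2C 51,278.96 → $51,300; Unit 4A 85,583.26 → $85,600.
Totals: Unit PH1 $12,300 + $4,100 = $16,400; Unit 1B $12,300 + $81,300 = $93,600; Unit 2A $12,300 + $78,500 = $90,800; Unit 2C $12,300 + $51,300 = $63,600; Unit 4A $12,300 + $85,600 = $97,900.

Unit PH1: $16,400; Unit 1B: $93,600; Unit 2A: $90,800; Unit 2C: $63,600; Unit 4A: $97,900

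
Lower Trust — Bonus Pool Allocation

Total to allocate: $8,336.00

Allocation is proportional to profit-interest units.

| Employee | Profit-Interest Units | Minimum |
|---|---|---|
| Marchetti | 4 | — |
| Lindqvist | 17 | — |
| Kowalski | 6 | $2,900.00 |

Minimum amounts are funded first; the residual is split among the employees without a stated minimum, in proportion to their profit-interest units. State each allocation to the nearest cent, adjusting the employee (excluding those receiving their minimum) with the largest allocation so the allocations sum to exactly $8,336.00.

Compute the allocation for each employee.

Marchetti: $1,035.43 | Lindqvist: $4,400.57 | Kowalski: $2,900.00

Fund the minimums — Kowalski $2,900.00. Balance $5,436.00.
Balance split over remaining profit-interest units 21: Marchetti 1,035.4286 → $1,035.43; Lindqvist 4,400.5714 → $4,400.57.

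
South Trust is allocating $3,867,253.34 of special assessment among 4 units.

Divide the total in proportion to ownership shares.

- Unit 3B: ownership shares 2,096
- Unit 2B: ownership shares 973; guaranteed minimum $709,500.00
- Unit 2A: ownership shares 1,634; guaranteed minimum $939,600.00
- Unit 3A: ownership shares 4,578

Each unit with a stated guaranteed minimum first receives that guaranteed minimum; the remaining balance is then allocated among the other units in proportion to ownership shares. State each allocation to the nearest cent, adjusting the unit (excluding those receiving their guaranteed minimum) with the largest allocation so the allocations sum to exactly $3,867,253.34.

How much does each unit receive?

Unit 3B: $696,621.13; Unit 2B: $709,500.00; Unit 2A: $939,600.00; Unit 3A: $1,521,532.21

Minimums first: Unit 2B $709,500.00; Unit 2A $939,600.00. Residual $2,218,153.34.
Residual split over remaining ownership shares 6,674: Unit 3B 696,621.1269 → $696,621.13; Unit 3A 1,521,532.2131 → $1,521,532.21.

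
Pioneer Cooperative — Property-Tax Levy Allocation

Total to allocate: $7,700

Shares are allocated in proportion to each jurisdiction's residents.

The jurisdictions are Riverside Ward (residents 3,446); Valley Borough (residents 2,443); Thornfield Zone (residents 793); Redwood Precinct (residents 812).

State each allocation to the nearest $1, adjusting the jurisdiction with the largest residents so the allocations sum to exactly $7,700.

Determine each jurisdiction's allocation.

Riverside Ward: $3,541; Valley Borough: $2,510; Thornfield Zone: $815; Redwood Precinct: $834

Total residents = 3,446 + 2,443 + 793 + 812 = 7,494.
Unrounded shares: Riverside Ward 3,540.73; Valley Borough 2,510.15; Thornfield Zone 814.80; Redwood Precinct 834.32.
At nearest $1: Riverside Ward $3,541; Valley Borough $2,510; Thornfield Zone $815; Redwood Precinct $834. Sum = $7,700.
Rounded total matches; no reconciliation needed.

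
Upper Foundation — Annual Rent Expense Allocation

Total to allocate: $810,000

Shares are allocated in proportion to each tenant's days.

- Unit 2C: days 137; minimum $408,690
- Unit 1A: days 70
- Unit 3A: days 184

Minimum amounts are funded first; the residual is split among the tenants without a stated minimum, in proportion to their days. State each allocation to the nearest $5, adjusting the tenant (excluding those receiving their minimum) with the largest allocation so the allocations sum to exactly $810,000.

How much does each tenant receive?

Guaranteed amounts: Unit 2C $408,690. Remaining pool $401,310.
Remaining pool split over remaining days 254: Unit 1A 110,597.24 → $110,595; Unit 3A 290,712.76 → $290,715.

Unit 2C: $408,690 · Unit 1A: $110,595 · Unit 3A: $290,715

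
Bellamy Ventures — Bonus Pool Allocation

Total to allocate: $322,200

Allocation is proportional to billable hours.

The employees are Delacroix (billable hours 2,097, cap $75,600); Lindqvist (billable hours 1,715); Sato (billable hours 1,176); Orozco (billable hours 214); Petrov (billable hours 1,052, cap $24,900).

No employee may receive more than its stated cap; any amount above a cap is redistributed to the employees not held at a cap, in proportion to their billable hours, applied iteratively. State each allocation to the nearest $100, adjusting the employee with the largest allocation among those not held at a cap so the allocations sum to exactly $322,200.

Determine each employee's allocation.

Total billable hours = 6,254.
Unconstrained shares: Delacroix 108,035.40; Lindqvist 88,355.13; Sato 60,586.38; Orozco 11,025.07; Petrov 54,198.02.
Capped: Delacroix ($75,600), Petrov ($24,900); remaining pool $221,700 reallocated over remaining billable hours 3,105.
Shares after redistribution: Lindqvist 122,452.66 → $122,500; Sato 83,967.54 → $84,000; Orozco 15,279.81 → $15,300.
Rounding difference −$100 applied to Lindqvist → $122,400.

Delacroix: $75,600 | Lindqvist: $122,400 | Sato: $84,000 | Orozco: $15,300 | Petrov: $24,900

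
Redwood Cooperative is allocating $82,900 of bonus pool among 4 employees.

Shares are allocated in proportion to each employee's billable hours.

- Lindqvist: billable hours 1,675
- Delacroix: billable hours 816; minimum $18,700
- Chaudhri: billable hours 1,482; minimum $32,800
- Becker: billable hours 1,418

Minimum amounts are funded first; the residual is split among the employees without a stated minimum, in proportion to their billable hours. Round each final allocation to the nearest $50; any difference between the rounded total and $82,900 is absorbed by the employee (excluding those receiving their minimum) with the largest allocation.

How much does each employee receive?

Minimums first: Delacroix $18,700; Chaudhri $32,800. Balance $31,400.
Balance split over remaining billable hours 3,093: Lindqvist 17,004.53 → $17,000; Becker 14,395.47 → $14,400.

Lindqvist: $17,000 · Delacroix: $18,700 · Chaudhri: $32,800 · Becker: $14,400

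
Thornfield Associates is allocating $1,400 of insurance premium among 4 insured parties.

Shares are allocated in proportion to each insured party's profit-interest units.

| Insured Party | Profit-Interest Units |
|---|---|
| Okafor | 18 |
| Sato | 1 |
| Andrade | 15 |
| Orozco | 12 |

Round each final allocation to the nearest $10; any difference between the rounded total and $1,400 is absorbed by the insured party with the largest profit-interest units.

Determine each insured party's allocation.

Okafor: $540 | Sato: $30 | Andrade: $460 | Orozco: $370

Combined profit-interest units = 46.
Pro-rata amounts: Okafor 18/46 × $1,400 = 547.83; Sato 1/46 × $1,400 = 30.43; Andrade 15/46 × $1,400 = 456.52; Orozco 12/46 × $1,400 = 365.22.
Rounded to nearest $10: Okafor $550; Sato $30; Andrade $460; Orozco $370. Sum = $1,410.
Difference $1,400 − $1,410 = −$10 applied to largest profit-interest units (Okafor): Okafor becomes $540.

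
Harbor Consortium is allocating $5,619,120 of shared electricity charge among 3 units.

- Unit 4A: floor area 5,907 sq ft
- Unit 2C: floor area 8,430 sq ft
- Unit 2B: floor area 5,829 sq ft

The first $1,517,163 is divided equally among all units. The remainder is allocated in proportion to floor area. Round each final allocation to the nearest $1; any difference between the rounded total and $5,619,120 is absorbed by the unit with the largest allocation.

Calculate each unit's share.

Unit 4A: $1,707,261; Unit 2C: $2,220,464; Unit 2B: $1,691,395

Equal tier: $1,517,163 ÷ 3 = $505,721 apiece.
Remainder $4,101,957 by floor area (total 20,166): Unit 4A 1,201,540.22 → $1,201,540; Unit 2C 1,714,742.51 → $1,714,743; Unit 2B 1,185,674.27 → $1,185,674.
Totals: Unit 4A $505,721 + $1,201,540 = $1,707,261; Unit 2C $505,721 + $1,714,743 = $2,220,464; Unit 2B $505,721 + $1,185,674 = $1,691,395.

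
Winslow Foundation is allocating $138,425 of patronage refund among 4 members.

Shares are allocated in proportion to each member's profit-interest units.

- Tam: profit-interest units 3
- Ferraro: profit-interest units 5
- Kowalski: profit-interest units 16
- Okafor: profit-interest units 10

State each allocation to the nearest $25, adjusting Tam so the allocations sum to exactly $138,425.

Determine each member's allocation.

Total profit-interest units = 34.
Raw shares: Tam 3/34 × $138,425 = 12,213.97; Ferraro 5/34 × $138,425 = 20,356.62; Kowalski 16/34 × $138,425 = 65,141.18; Okafor 10/34 × $138,425 = 40,713.24.
Rounded to nearest $25: Tam $12,225; Ferraro $20,350; Kowalski $65,150; Okafor $40,725. Sum = $138,450.
Difference $138,425 − $138,450 = −$25 applied to Tam: Tam becomes $12,200.

Tam: $12,200 · Ferraro: $20,350 · Kowalski: $65,150 · Okafor: $40,725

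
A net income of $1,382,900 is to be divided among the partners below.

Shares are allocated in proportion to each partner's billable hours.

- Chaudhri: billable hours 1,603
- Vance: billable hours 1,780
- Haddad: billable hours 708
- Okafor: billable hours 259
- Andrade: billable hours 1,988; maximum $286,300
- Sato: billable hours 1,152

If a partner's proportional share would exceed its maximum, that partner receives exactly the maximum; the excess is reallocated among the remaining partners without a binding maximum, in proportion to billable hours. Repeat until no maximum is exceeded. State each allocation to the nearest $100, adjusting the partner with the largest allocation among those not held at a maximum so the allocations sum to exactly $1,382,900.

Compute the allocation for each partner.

Sum of billable hours: 7,490.
Pro-rata shares before constraints: Chaudhri 295,966.45; Vance 328,646.46; Haddad 130,720.05; Okafor 47,819.91; Andrade 367,050.09; Sato 212,697.04.
Held at cap: Andrade ($286,300); remaining pool $1,096,600 reallocated over remaining billable hours 5,502.
Shares after redistribution: Chaudhri 319,492.88 → $319,500; Vance 354,770.63 → $354,800; Haddad 141,111.01 → $141,100; Okafor 51,621.12 → $51,600; Sato 229,604.36 → $229,600.

Chaudhri: $319,500; Vance: $354,800; Haddad: $141,100; Okafor: $51,600; Andrade: $286,300; Sato: $229,600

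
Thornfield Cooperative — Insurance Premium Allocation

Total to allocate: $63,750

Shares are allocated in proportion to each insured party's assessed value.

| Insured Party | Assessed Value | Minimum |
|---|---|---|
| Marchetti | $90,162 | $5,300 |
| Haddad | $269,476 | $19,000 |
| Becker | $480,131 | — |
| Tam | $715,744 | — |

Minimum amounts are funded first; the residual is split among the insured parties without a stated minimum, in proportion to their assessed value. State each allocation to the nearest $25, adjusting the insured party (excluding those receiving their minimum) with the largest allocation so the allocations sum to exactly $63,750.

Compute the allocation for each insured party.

Minimums first: Marchetti $5,300; Haddad $19,000. Balance $39,450.
Balance split over remaining assessed value 1,195,875: Becker 15,838.75 → $15,850; Tam 23,611.25 → $23,600.

Marchetti: $5,300 | Haddad: $19,000 | Becker: $15,850 | Tam: $23,600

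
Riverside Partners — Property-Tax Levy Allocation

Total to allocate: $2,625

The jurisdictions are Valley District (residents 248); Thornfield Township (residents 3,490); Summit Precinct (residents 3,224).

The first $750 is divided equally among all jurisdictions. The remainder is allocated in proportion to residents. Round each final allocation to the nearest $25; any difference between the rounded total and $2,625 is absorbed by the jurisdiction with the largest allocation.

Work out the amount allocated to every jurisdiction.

Valley District: $325 · Thornfield Township: $1,175 · Summit Precinct: $1,125

$750 shared equally gives $250 per jurisdiction.
Remainder $1,875 by residents (total 6,962): Valley District 66.79 → $75; Thornfield Township 939.92 → $950; Summit Precinct 868.28 → $875.
Rounding difference −$25 on remainder applied to Thornfield Township.
Totals: Valley District $250 + $75 = $325; Thornfield Township $250 + $925 = $1,175; Summit Precinct $250 + $875 = $1,125.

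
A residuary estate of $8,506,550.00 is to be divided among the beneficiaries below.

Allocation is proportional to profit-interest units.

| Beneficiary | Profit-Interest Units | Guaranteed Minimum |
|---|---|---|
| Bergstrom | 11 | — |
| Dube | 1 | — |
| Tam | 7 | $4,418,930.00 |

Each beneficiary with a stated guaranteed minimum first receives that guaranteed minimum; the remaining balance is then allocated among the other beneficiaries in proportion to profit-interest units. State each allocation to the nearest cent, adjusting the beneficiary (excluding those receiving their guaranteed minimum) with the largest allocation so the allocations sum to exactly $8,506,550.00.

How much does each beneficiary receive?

Bergstrom: $3,746,985.00 · Dube: $340,635.00 · Tam: $4,418,930.00

Fund the minimums — Tam $4,418,930.00. Residual $4,087,620.00.
Residual split over remaining profit-interest units 12: Bergstrom 3,746,985.0000 → $3,746,985.00; Dube 340,635.0000 → $340,635.00.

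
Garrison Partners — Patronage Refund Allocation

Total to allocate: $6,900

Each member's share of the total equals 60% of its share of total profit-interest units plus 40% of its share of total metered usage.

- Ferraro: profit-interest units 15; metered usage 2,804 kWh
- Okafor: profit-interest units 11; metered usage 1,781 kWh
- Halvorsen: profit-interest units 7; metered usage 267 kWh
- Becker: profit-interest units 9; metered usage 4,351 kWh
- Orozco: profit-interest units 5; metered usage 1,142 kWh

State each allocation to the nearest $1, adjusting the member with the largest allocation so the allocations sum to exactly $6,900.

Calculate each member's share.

Ferraro: $2,069 | Okafor: $1,444 | Halvorsen: $688 | Becker: $1,954 | Orozco: $745

Profit-interest units total 47; metered usage total 10,345.
Blended shares (60% profit-interest units + 40% metered usage): Ferraro 0.2999; Okafor 0.2093; Halvorsen 0.0997; Becker 0.2831; Orozco 0.1080.
Raw shares: Ferraro 2,069.37; Okafor 1,444.10; Halvorsen 687.83; Becker 1,953.59; Orozco 745.11.
After rounding ($1): Ferraro $2,069; Okafor $1,444; Halvorsen $688; Becker $1,954; Orozco $745. Sum = $6,900.
Sum already equals the total — no adjustment.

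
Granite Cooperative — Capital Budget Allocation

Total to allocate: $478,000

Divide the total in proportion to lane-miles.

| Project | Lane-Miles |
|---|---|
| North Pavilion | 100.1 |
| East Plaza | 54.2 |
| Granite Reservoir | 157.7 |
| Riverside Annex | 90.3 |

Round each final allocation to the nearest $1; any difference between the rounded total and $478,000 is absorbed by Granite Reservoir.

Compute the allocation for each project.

Combined lane-miles = 402.3.
Raw shares: North Pavilion 100.1/402.3 × $478,000 = 118,935.62; East Plaza 54.2/402.3 × $478,000 = 64,398.71; Granite Reservoir 157.7/402.3 × $478,000 = 187,374.10; Riverside Annex 90.3/402.3 × $478,000 = 107,291.57.
Rounded to nearest $1: North Pavilion $118,936; East Plaza $64,399; Granite Reservoir $187,374; Riverside Annex $107,292. Sum = $478,001.
Difference $478,000 − $478,001 = −$1 applied to Granite Reservoir: Granite Reservoir becomes $187,373.

North Pavilion: $118,936 · East Plaza: $64,399 · Granite Reservoir: $187,373 · Riverside Annex: $107,292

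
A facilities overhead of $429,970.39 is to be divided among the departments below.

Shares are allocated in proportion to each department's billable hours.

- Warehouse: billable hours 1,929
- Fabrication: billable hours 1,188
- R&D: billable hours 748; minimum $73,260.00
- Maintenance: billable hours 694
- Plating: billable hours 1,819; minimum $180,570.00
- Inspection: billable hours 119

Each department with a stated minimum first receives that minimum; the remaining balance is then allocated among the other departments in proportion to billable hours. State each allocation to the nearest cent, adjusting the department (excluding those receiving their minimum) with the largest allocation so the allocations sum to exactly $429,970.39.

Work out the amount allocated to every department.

Warehouse: $86,456.70; Fabrication: $53,245.49; R&D: $73,260.00; Maintenance: $31,104.69; Plating: $180,570.00; Inspection: $5,333.51

Guaranteed amounts: R&D $73,260.00; Plating $180,570.00. Residual $176,140.39.
Residual split over remaining billable hours 3,930: Warehouse 86,456.6952 → $86,456.70; Fabrication 53,245.4919 → $53,245.49; Maintenance 31,104.6897 → $31,104.69; Inspection 5,333.5131 → $5,333.51.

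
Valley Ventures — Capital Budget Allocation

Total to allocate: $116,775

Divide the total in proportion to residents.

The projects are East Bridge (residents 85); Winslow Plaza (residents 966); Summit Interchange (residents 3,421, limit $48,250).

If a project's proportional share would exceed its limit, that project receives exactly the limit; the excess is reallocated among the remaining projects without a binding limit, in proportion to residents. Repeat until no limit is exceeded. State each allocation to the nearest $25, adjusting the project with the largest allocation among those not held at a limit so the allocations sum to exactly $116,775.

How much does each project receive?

East Bridge: $5,550 · Winslow Plaza: $62,975 · Summit Interchange: $48,250

Sum of residents: 4,472.
Proportional shares (ignoring caps): East Bridge 2,219.56; Winslow Plaza 25,224.65; Summit Interchange 89,330.79.
Capped: Summit Interchange ($48,250); residual $68,525 reallocated over remaining residents 1,051.
Remaining shares: East Bridge 5,541.98 → $5,550; Winslow Plaza 62,983.02 → $62,975.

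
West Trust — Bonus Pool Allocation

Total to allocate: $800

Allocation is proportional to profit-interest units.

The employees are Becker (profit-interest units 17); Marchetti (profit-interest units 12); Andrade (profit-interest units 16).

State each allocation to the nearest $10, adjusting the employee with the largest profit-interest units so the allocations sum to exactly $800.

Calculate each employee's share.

Profit-interest units total: 45.
Raw shares: Becker 17/45 × $800 = 302.22; Marchetti 12/45 × $800 = 213.33; Andrade 16/45 × $800 = 284.44.
At nearest $10: Becker $300; Marchetti $210; Andrade $280. Sum = $790.
Difference $800 − $790 = +$10 applied to largest profit-interest units (Becker): Becker becomes $310.

Becker: $310 | Marchetti: $210 | Andrade: $280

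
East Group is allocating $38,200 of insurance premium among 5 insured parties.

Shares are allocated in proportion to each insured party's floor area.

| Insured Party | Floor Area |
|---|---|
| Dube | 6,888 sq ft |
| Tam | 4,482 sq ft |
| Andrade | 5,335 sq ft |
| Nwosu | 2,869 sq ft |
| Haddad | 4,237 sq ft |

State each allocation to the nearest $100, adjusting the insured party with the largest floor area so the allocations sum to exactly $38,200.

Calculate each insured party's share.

Combined floor area = 23,811.
Raw shares: Dube 6,888/23,811 × $38,200 = 11,050.42; Tam 4,482/23,811 × $38,200 = 7,190.47; Andrade 5,335/23,811 × $38,200 = 8,558.94; Nwosu 2,869/23,811 × $38,200 = 4,602.74; Haddad 4,237/23,811 × $38,200 = 6,797.42.
After rounding ($100): Dube $11,100; Tam $7,200; Andrade $8,600; Nwosu $4,600; Haddad $6,800. Sum = $38,300.
Difference $38,200 − $38,300 = −$100 applied to largest floor area (Dube): Dube becomes $11,000.

Dube: $11,000; Tam: $7,200; Andrade: $8,600; Nwosu: $4,600; Haddad: $6,800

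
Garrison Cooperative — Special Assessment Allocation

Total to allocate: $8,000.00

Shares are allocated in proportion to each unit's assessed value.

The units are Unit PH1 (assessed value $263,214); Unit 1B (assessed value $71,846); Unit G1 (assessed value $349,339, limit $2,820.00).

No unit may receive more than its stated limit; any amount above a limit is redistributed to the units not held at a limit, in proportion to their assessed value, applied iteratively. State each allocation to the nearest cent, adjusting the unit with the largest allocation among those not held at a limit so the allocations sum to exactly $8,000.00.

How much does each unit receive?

Unit PH1: $4,069.27; Unit 1B: $1,110.73; Unit G1: $2,820.00

Assessed value total: 684,399.
Unconstrained shares: Unit PH1 3,076.7316; Unit 1B 839.8142; Unit G1 4,083.4542.
Cap binds for Unit G1 ($2,820.00); balance $5,180.00 reallocated over remaining assessed value 335,060.
Shares after redistribution: Unit PH1 4,069.2668 → $4,069.27; Unit 1B 1,110.7332 → $1,110.73.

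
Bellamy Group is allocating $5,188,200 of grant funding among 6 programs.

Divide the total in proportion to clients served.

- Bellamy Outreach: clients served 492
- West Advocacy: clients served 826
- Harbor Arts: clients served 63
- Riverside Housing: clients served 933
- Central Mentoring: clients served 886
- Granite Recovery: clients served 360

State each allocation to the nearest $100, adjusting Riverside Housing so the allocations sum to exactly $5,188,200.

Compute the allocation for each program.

Total clients served = 3,560.
Raw shares: Bellamy Outreach 492/3,560 × $5,188,200 = 717,020.90; West Advocacy 826/3,560 × $5,188,200 = 1,203,778.99; Harbor Arts 63/3,560 × $5,188,200 = 91,813.65; Riverside Housing 933/3,560 × $5,188,200 = 1,359,716.46; Central Mentoring 886/3,560 × $5,188,200 = 1,291,220.56; Granite Recovery 360/3,560 × $5,188,200 = 524,649.44.
After rounding ($100): Bellamy Outreach $717,000; West Advocacy $1,203,800; Harbor Arts $91,800; Riverside Housing $1,359,700; Central Mentoring $1,291,200; Granite Recovery $524,600. Sum = $5,188,100.
Difference $5,188,200 − $5,188,100 = +$100 applied to Riverside Housing: Riverside Housing becomes $1,359,800.

Bellamy Outreach: $717,000 | West Advocacy: $1,203,800 | Harbor Arts: $91,800 | Riverside Housing: $1,359,800 | Central Mentoring: $1,291,200 | Granite Recovery: $524,600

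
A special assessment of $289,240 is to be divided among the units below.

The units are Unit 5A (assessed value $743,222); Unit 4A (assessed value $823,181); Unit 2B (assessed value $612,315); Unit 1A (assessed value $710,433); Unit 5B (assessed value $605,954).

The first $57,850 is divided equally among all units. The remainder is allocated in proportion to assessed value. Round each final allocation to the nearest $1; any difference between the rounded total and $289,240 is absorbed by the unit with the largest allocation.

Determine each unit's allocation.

Unit 5A: $60,774; Unit 4A: $66,067; Unit 2B: $52,108; Unit 1A: $58,604; Unit 5B: $51,687

First tranche $57,850 split equally: $11,570 each.
Remainder $231,390 by assessed value (total 3,495,105): Unit 5A 49,204.28 → $49,204; Unit 4A 54,497.89 → $54,498; Unit 2B 40,537.71 → $40,538; Unit 1A 47,033.52 → $47,034; Unit 5B 40,116.59 → $40,117.
Rounding difference −$1 on remainder applied to Unit 4A.
Totals: Unit 5A $11,570 + $49,204 = $60,774; Unit 4A $11,570 + $54,497 = $66,067; Unit 2B $11,570 + $40,538 = $52,108; Unit 1A $11,570 + $47,034 = $58,604; Unit 5B $11,570 + $40,117 = $51,687.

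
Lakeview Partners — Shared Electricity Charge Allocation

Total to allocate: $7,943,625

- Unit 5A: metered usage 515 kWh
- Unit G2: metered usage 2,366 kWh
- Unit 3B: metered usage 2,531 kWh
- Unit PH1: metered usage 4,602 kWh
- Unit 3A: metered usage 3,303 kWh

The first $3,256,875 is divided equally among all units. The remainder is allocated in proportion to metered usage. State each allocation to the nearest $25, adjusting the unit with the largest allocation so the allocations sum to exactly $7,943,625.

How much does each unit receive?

Unit 5A: $832,625 · Unit G2: $1,484,050 · Unit 3B: $1,542,125 · Unit PH1: $2,271,000 · Unit 3A: $1,813,825

Equal tier: $3,256,875 ÷ 5 = $651,375 apiece.
Remainder $4,686,750 by metered usage (total 13,317): Unit 5A 181,247.75 → $181,250; Unit G2 832,683.83 → $832,675; Unit 3B 890,753.49 → $890,750; Unit PH1 1,619,615.79 → $1,619,625; Unit 3A 1,162,449.14 → $1,162,450.
Totals: Unit 5A $651,375 + $181,250 = $832,625; Unit G2 $651,375 + $832,675 = $1,484,050; Unit 3B $651,375 + $890,750 = $1,542,125; Unit PH1 $651,375 + $1,619,625 = $2,271,000; Unit 3A $651,375 + $1,162,450 = $1,813,825.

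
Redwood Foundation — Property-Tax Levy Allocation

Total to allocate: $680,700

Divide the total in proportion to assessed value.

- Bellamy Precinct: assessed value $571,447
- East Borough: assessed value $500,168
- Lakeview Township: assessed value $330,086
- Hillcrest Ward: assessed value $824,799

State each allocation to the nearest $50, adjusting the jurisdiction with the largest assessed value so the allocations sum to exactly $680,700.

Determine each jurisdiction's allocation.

Assessed value total: 2,226,500.
Pro-rata amounts: Bellamy Precinct 571,447/2,226,500 × $680,700 = 174,706.48; East Borough 500,168/2,226,500 × $680,700 = 152,914.60; Lakeview Township 330,086/2,226,500 × $680,700 = 100,916.03; Hillcrest Ward 824,799/2,226,500 × $680,700 = 252,162.89.
Rounded to nearest $50: Bellamy Precinct $174,700; East Borough $152,900; Lakeview Township $100,900; Hillcrest Ward $252,150. Sum = $680,650.
Difference $680,700 − $680,650 = +$50 applied to largest assessed value (Hillcrest Ward): Hillcrest Ward becomes $252,200.

Bellamy Precinct: $174,700 · East Borough: $152,900 · Lakeview Township: $100,900 · Hillcrest Ward: $252,200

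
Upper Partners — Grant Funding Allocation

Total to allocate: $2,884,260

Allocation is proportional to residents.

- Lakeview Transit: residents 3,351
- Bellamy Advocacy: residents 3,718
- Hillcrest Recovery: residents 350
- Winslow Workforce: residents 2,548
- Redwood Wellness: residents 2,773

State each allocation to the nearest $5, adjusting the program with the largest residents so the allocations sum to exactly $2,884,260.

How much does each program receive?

Combined residents = 3,351 + 3,718 + 350 + 2,548 + 2,773 = 12,740.
Pro-rata amounts: Lakeview Transit 758,646.41; Bellamy Advocacy 841,733.02; Hillcrest Recovery 79,237.91; Winslow Workforce 576,852.00; Redwood Wellness 627,790.66.
At nearest $5: Lakeview Transit $758,645; Bellamy Advocacy $841,735; Hillcrest Recovery $79,240; Winslow Workforce $576,850; Redwood Wellness $627,790. Sum = $2,884,260.
Rounded total matches; no reconciliation needed.

Lakeview Transit: $758,645 | Bellamy Advocacy: $841,735 | Hillcrest Recovery: $79,240 | Winslow Workforce: $576,850 | Redwood Wellness: $627,790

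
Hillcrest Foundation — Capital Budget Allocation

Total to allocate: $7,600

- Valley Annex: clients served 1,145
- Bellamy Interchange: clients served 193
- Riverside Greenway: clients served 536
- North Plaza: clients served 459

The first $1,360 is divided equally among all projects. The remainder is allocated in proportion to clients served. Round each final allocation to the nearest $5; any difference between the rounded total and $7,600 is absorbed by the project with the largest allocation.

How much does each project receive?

Valley Annex: $3,400 | Bellamy Interchange: $855 | Riverside Greenway: $1,775 | North Plaza: $1,570

First tranche $1,360 split equally: $340 each.
Remainder $6,240 by clients served (total 2,333): Valley Annex 3,062.49 → $3,060; Bellamy Interchange 516.21 → $515; Riverside Greenway 1,433.62 → $1,435; North Plaza 1,227.67 → $1,230.
Totals: Valley Annex $340 + $3,060 = $3,400; Bellamy Interchange $340 + $515 = $855; Riverside Greenway $340 + $1,435 = $1,775; North Plaza $340 + $1,230 = $1,570.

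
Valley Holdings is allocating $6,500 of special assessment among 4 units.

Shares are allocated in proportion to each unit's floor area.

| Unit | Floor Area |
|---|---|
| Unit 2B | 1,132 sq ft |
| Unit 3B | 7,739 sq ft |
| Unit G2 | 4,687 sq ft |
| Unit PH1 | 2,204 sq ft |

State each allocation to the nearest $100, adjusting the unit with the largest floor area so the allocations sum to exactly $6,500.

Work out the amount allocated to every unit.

Sum of floor area: 1,132 + 7,739 + 4,687 + 2,204 = 15,762.
Raw shares: Unit 2B 466.82; Unit 3B 3,191.44; Unit G2 1,932.84; Unit PH1 908.89.
At nearest $100: Unit 2B $500; Unit 3B $3,200; Unit G2 $1,900; Unit PH1 $900. Sum = $6,500.
No rounding difference to absorb.

Unit 2B: $500 | Unit 3B: $3,200 | Unit G2: $1,900 | Unit PH1: $900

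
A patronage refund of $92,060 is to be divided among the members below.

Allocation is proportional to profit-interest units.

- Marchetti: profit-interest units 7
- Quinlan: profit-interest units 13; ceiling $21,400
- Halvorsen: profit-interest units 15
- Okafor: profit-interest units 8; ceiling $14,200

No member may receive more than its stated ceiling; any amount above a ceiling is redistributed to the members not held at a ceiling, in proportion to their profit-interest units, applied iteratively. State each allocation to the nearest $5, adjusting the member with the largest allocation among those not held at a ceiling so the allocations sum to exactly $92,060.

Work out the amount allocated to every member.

Marchetti: $17,965 · Quinlan: $21,400 · Halvorsen: $38,495 · Okafor: $14,200

Sum of profit-interest units: 43.
Pro-rata shares before constraints: Marchetti 14,986.51; Quinlan 27,832.09; Halvorsen 32,113.95; Okafor 17,127.44.
Cap binds for Quinlan ($21,400), Okafor ($14,200); remaining pool $56,460 reallocated over remaining profit-interest units 22.
Remaining shares: Marchetti 17,964.55 → $17,965; Halvorsen 38,495.45 → $38,495.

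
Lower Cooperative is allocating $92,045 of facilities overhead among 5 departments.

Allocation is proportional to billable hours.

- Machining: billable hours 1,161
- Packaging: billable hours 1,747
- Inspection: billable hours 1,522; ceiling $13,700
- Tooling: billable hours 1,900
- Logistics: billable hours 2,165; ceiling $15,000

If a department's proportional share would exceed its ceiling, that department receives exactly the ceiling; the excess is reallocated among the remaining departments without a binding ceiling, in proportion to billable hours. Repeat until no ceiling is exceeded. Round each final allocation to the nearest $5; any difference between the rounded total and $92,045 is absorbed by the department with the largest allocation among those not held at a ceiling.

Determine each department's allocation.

Machining: $15,295 | Packaging: $23,015 | Inspection: $13,700 | Tooling: $25,035 | Logistics: $15,000

Total billable hours = 8,495.
Unconstrained shares: Machining 12,579.66; Packaging 18,929.09; Inspection 16,491.17; Tooling 20,586.87; Logistics 23,458.20.
Capped: Inspection ($13,700), Logistics ($15,000); residual $63,345 reallocated over remaining billable hours 4,808.
Remaining shares: Machining 15,296.08 → $15,295; Packaging 23,016.58 → $23,015; Tooling 25,032.34 → $25,030.
Rounding difference +$5 applied to Tooling → $25,035.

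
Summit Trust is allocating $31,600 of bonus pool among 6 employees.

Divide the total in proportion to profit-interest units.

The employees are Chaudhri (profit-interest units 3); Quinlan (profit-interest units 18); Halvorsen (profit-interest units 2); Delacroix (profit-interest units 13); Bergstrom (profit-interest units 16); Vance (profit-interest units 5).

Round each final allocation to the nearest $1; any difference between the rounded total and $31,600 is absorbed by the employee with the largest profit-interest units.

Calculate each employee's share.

Combined profit-interest units = 3 + 18 + 2 + 13 + 16 + 5 = 57.
Unrounded shares: Chaudhri 1,663.16; Quinlan 9,978.95; Halvorsen 1,108.77; Delacroix 7,207.02; Bergstrom 8,870.18; Vance 2,771.93.
Rounded to nearest $1: Chaudhri $1,663; Quinlan $9,979; Halvorsen $1,109; Delacroix $7,207; Bergstrom $8,870; Vance $2,772. Sum = $31,600.
No rounding difference to absorb.

Chaudhri: $1,663 · Quinlan: $9,979 · Halvorsen: $1,109 · Delacroix: $7,207 · Bergstrom: $8,870 · Vance: $2,772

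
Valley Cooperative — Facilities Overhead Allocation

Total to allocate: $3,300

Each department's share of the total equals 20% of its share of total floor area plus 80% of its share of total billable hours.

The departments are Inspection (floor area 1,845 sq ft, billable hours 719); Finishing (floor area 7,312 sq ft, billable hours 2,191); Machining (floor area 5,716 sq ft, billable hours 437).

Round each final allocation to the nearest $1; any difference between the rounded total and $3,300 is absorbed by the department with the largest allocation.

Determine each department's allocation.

Totals — floor area 14,873, billable hours 3,347.
Blended shares (20% floor area + 80% billable hours): Inspection 0.1967; Finishing 0.6220; Machining 0.1813.
Unrounded shares: Inspection 649.00; Finishing 2,052.66; Machining 598.34.
Rounded to nearest $1: Inspection $649; Finishing $2,053; Machining $598. Sum = $3,300.
Sum already equals the total — no adjustment.

Inspection: $649 · Finishing: $2,053 · Machining: $598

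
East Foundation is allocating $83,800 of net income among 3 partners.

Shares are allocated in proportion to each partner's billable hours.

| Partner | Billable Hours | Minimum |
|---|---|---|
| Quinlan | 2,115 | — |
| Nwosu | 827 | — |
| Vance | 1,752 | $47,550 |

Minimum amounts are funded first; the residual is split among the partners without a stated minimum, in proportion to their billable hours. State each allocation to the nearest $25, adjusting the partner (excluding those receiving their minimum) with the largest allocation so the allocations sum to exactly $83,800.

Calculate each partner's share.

Quinlan: $26,050 | Nwosu: $10,200 | Vance: $47,550

Fund the minimums — Vance $47,550. Remaining pool $36,250.
Remaining pool split over remaining billable hours 2,942: Quinlan 26,060.08 → $26,050; Nwosu 10,189.92 → $10,200.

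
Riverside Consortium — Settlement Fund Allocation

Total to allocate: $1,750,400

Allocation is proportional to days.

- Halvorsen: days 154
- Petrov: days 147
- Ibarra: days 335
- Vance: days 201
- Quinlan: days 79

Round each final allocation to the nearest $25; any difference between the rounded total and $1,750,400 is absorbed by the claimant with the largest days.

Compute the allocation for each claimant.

Days total: 154 + 147 + 335 + 201 + 79 = 916.
Pro-rata amounts: Halvorsen 294,281.22; Petrov 280,904.80; Ibarra 640,157.21; Vance 384,094.32; Quinlan 150,962.45.
After rounding ($25): Halvorsen $294,275; Petrov $280,900; Ibarra $640,150; Vance $384,100; Quinlan $150,950. Sum = $1,750,375.
Difference $1,750,400 − $1,750,375 = +$25 applied to largest days (Ibarra): Ibarra becomes $640,175.

Halvorsen: $294,275; Petrov: $280,900; Ibarra: $640,175; Vance: $384,100; Quinlan: $150,950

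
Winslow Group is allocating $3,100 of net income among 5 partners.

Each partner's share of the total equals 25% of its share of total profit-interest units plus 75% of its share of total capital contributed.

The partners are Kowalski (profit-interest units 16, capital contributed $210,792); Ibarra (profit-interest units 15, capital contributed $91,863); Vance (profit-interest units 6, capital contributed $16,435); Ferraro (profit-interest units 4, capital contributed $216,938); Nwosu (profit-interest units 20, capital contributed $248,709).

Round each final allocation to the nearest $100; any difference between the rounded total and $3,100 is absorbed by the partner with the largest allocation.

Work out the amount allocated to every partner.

Totals — profit-interest units 61, capital contributed 784,737.
Combined weights (25% profit-interest units + 75% capital contributed): Kowalski 0.2670; Ibarra 0.1493; Vance 0.0403; Ferraro 0.2237; Nwosu 0.3197.
Proportional shares: Kowalski 827.81; Ibarra 462.74; Vance 124.92; Ferraro 693.56; Nwosu 990.97.
After rounding ($100): Kowalski $800; Ibarra $500; Vance $100; Ferraro $700; Nwosu $1,000. Sum = $3,100.
Sum already equals the total — no adjustment.

Kowalski: $800; Ibarra: $500; Vance: $100; Ferraro: $700; Nwosu: $1,000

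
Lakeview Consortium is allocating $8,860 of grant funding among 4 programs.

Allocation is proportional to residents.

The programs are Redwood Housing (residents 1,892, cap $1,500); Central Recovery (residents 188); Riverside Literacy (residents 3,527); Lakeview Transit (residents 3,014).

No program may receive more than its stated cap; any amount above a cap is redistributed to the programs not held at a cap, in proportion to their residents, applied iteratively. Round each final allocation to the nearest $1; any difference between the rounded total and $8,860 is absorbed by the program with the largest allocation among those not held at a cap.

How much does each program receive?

Redwood Housing: $1,500 · Central Recovery: $206 · Riverside Literacy: $3,857 · Lakeview Transit: $3,297

Combined residents = 8,621.
Pro-rata shares before constraints: Redwood Housing 1,944.45; Central Recovery 193.21; Riverside Literacy 3,624.78; Lakeview Transit 3,097.56.
Held at cap: Redwood Housing ($1,500); remaining pool $7,360 reallocated over remaining residents 6,729.
Shares after redistribution: Central Recovery 205.63 → $206; Riverside Literacy 3,857.74 → $3,858; Lakeview Transit 3,296.63 → $3,297.
Rounding difference −$1 applied to Riverside Literacy → $3,857.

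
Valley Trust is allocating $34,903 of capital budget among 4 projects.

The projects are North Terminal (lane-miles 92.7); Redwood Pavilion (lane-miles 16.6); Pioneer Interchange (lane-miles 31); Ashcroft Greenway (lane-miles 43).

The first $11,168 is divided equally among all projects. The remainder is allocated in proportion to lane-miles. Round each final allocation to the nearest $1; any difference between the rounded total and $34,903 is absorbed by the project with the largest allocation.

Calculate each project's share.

North Terminal: $14,796; Redwood Pavilion: $4,941; Pioneer Interchange: $6,806; Ashcroft Greenway: $8,360

First tranche $11,168 split equally: $2,792 each.
Remainder $23,735 by lane-miles (total 183.3): North Terminal 12,003.46 → $12,003; Redwood Pavilion 2,149.49 → $2,149; Pioneer Interchange 4,014.10 → $4,014; Ashcroft Greenway 5,567.95 → $5,568.
Rounding difference +$1 on remainder applied to North Terminal.
Totals: North Terminal $2,792 + $12,004 = $14,796; Redwood Pavilion $2,792 + $2,149 = $4,941; Pioneer Interchange $2,792 + $4,014 = $6,806; Ashcroft Greenway $2,792 + $5,568 = $8,360.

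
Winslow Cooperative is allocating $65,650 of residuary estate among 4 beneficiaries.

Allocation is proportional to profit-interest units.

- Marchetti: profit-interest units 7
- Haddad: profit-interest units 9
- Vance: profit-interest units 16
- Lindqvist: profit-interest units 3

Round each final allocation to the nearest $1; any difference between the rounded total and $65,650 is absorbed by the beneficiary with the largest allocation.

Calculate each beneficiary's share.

Total profit-interest units = 35.
Unrounded shares: Marchetti 7/35 × $65,650 = 13,130.00; Haddad 9/35 × $65,650 = 16,881.43; Vance 16/35 × $65,650 = 30,011.43; Lindqvist 3/35 × $65,650 = 5,627.14.
At nearest $1: Marchetti $13,130; Haddad $16,881; Vance $30,011; Lindqvist $5,627. Sum = $65,649.
Difference $65,650 − $65,649 = +$1 applied to largest allocation (Vance): Vance becomes $30,012.

Marchetti: $13,130 | Haddad: $16,881 | Vance: $30,012 | Lindqvist: $5,627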